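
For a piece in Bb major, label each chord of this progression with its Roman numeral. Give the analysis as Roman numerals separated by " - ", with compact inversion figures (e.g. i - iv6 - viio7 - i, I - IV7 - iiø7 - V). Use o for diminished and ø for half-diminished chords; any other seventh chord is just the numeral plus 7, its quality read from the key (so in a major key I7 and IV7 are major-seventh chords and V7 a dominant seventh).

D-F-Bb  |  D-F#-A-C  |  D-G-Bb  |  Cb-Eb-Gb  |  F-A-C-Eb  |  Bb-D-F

D-F-Bb: major triad on Bb = scale degree 1 → I6.
D-F#-A-C: a dominant seventh chord on D, the applied dominant of vi → V7/vi.
D-G-Bb has root G, degree 6 in Bb major, so vi64.
Cb-Eb-Gb: Cb with this quality isn't in the key; a major triad on b2 is the Neapolitan chord, bII.
F-A-C-Eb: dominant seventh chord on F = scale degree 5 → V7.
Bb-D-F: root Bb is the tonic; major triad there is I.

I6 - V7/vi - vi64 - bII - V7 - I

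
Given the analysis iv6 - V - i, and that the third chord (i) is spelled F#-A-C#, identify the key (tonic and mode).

F# minor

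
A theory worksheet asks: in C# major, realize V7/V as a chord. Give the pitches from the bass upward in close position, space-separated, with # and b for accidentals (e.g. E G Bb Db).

The slash means an applied dominant: we want the dominant of V. In C# major, V is G# major, and its dominant is built on D#.
Building a dominant seventh chord on D# gives D#-F##-A#-C#.

D# F## A# C#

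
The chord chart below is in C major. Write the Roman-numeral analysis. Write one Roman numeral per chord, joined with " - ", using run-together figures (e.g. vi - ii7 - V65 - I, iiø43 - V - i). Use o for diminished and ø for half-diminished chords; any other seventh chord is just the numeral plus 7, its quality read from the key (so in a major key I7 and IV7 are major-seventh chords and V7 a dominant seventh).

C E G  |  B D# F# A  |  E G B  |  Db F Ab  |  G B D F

C-E-G has root C, degree 1 in C major, so I.
B-D#-F#-A: chromatic; B is V of iii, so V7/iii.
E-G-B: root E is the mediant; minor triad there is iii.
Db-F-Ab: major triad on Db — chromatic; Db is the lowered second degree, so this is the Neapolitan chord, bII.
G-B-D-F has root G, degree 5 in C major, so V7.

I - V7/iii - iii - bII - V7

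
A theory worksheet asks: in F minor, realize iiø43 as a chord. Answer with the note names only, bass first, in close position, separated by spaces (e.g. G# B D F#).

Db F G Bb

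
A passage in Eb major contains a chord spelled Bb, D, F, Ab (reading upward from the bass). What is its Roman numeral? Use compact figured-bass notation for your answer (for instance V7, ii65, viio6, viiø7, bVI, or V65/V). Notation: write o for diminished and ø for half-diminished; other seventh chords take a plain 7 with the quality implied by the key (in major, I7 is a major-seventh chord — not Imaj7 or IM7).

V7

The pitches Bb-D-F-Ab form a dominant seventh chord rooted on Bb.
In Eb major, Bb is the dominant; the diatonic dominant seventh chord there is V7.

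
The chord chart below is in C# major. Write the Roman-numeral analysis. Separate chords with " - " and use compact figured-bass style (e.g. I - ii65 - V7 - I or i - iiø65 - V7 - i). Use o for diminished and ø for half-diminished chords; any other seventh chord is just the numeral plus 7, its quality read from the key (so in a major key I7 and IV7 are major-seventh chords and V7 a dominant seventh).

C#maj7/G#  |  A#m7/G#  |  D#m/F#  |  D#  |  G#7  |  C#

I43 - vi42 - ii6 - V/V - V7 - I

C#maj7/G#: major seventh chord on C# = scale degree 1 → I43.
A#m7/G#: root A# is the submediant; minor seventh chord there is vi42.
D#m/F#: minor triad on D# = scale degree 2 → ii6.
D# is the secondary dominant of V (major triad on D#): V/V.
G#7: root G# is the dominant; dominant seventh chord there is V7.
C#: major triad on C# = scale degree 1 → I.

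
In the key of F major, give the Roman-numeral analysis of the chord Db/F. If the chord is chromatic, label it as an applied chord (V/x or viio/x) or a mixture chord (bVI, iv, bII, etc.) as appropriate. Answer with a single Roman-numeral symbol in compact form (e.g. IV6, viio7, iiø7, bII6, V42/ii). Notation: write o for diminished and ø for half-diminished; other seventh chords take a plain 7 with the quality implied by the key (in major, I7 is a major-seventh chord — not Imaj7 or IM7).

bVI6

The pitches Db-F-Ab form a major triad rooted on Db.
Db is the lowered sixth degree of F major (diatonic 6 would be D). This is a major triad on the lowered sixth degree, borrowed from the parallel minor.
With F in the bass the chord is in first inversion, so the figured bass is 6.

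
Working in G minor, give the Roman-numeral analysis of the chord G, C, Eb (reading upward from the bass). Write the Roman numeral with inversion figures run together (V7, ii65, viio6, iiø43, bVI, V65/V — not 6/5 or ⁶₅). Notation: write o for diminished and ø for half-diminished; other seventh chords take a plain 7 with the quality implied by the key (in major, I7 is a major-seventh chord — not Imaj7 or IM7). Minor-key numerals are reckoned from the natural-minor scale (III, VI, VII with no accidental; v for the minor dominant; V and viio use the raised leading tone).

The pitches C-Eb-G form a minor triad rooted on C.
In G minor, C is the subdominant; the diatonic minor triad there is iv.
With G in the bass the chord is in second inversion, so the figured bass is 64.

iv64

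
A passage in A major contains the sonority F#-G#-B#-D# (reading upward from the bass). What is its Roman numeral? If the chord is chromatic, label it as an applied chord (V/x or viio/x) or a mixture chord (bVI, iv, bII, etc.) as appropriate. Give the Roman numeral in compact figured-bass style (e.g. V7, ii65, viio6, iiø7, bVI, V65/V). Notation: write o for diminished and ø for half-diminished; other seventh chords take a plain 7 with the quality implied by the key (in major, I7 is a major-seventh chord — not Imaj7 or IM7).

The pitches G#-B#-D#-F# form a dominant seventh chord rooted on G#.
G# is not a diatonic chord root with this quality in A major, but it lies a perfect fifth above C# (iii), so the chord functions as an applied dominant of iii.
With F# in the bass the chord is in third inversion, so the figured bass is 42.

V42/iii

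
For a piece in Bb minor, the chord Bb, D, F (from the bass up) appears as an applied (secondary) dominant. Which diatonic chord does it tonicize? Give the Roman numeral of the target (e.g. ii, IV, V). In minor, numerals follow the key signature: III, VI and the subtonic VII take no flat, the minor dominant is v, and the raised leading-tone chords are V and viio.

iv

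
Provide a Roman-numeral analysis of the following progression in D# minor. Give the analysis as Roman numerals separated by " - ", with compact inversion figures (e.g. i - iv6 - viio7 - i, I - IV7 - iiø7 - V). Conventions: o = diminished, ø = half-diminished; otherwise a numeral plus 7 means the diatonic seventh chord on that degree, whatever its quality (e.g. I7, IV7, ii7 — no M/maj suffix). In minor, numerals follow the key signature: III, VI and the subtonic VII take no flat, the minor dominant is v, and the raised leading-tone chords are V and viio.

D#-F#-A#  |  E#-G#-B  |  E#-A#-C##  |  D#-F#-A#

D#-F#-A#: minor triad on D# = scale degree 1 → i.
E#-G#-B: root E# is the supertonic; diminished triad there is iio.
E#-A#-C## has root A#, degree 5 in D# minor, so V64.
D#-F#-A# has root D#, degree 1 in D# minor, so i.

i - iio - V64 - i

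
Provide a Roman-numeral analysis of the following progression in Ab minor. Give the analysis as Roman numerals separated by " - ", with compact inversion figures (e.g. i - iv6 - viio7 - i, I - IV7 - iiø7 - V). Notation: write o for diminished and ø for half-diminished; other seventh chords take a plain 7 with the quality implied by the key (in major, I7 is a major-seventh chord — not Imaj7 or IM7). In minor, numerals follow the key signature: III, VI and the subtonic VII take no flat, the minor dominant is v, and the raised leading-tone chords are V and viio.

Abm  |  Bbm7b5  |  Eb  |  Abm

i - iiø7 - V - i

Abm has root Ab, degree 1 in Ab minor, so i.
Bbm7b5 has root Bb, degree 2 in Ab minor, so iiø7.
Eb: root Eb is the dominant; major triad there is V.
Abm: root Ab is the tonic; minor triad there is i.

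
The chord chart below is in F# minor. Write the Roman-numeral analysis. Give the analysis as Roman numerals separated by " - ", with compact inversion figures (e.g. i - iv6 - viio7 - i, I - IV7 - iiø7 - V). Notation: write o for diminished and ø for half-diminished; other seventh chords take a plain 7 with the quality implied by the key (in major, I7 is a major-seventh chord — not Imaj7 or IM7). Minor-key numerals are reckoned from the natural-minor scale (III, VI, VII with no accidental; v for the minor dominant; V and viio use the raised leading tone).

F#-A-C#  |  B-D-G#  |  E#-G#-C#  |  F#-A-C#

F#-A-C# has root F#, degree 1 in F# minor, so i.
B-D-G#: root G# is the supertonic; diminished triad there is iio6.
E#-G#-C# has root C#, degree 5 in F# minor, so V6.
F#-A-C#: root F# is the tonic; minor triad there is i.

i - iio6 - V6 - i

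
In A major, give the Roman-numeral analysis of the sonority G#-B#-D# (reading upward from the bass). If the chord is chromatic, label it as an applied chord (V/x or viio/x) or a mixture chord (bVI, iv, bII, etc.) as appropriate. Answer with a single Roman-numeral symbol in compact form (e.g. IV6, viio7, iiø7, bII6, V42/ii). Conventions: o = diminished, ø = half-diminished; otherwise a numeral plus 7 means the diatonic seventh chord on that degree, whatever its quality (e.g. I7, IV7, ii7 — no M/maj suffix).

The pitches G#-B#-D# form a major triad rooted on G#.
G# is not a diatonic chord root with this quality in A major, but it lies a perfect fifth above C# (iii), so the chord functions as an applied dominant of iii.

V/iii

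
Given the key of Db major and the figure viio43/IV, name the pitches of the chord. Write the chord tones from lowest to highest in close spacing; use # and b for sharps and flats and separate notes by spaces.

The slash marks an applied leading-tone chord: viio of IV. In Db major, IV is Gb, so the leading tone to it is F, a half step below.
Building a fully diminished seventh chord on F gives F-Ab-Cb-Ebb.
With the 43 figure the chord is in second inversion; from the bass Cb upward in close position it reads Cb-Ebb-F-Ab.

Cb Ebb F Ab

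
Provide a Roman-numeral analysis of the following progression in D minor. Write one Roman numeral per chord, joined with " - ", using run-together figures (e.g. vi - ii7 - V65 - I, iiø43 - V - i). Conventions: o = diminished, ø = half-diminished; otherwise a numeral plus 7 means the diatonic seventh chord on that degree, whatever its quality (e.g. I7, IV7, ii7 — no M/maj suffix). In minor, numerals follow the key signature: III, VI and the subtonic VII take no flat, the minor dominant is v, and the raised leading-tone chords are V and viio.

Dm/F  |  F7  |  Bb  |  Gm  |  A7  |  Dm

i6 - V7/VI - VI - iv - V7 - i

Dm/F has root D, degree 1 in D minor, so i6.
F7: chromatic; F is V of VI, so V7/VI.
Bb: major triad on Bb = scale degree 6 → VI.
Gm: root G is the subdominant; minor triad there is iv.
A7: dominant seventh chord on A = scale degree 5 → V7.
Dm has root D, degree 1 in D minor, so i.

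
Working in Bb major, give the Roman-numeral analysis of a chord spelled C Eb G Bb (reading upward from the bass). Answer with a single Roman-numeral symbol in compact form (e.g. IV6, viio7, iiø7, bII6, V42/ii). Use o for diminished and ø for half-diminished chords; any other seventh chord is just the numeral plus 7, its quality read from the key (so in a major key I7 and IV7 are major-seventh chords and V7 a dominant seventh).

ii7

The pitches C-Eb-G-Bb form a minor seventh chord rooted on C.
In Bb major, C is the supertonic; the diatonic minor seventh chord there is ii7.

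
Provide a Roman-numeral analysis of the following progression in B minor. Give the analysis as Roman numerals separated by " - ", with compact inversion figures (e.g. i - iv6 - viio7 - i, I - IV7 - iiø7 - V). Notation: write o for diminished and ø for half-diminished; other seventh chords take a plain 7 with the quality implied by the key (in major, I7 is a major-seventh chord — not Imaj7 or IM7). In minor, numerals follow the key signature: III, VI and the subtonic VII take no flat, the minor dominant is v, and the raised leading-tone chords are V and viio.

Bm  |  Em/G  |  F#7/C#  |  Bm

Bm: minor triad on B = scale degree 1 → i.
Em/G: root E is the subdominant; minor triad there is iv6.
F#7/C# has root F#, degree 5 in B minor, so V43.
Bm has root B, degree 1 in B minor, so i.

i - iv6 - V43 - i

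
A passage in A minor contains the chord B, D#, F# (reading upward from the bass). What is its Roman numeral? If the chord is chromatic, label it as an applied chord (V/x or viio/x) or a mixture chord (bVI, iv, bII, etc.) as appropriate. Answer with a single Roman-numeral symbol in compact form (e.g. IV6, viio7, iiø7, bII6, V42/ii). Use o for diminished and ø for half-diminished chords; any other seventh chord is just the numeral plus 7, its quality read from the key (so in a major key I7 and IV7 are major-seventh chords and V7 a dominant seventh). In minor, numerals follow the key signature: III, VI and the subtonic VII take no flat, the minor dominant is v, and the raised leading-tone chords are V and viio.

Stacked in thirds the chord is B-D#-F#: a major triad on B.
B is not a diatonic chord root with this quality in A minor, but it lies a perfect fifth above E (V), so the chord functions as an applied dominant of V.

V/V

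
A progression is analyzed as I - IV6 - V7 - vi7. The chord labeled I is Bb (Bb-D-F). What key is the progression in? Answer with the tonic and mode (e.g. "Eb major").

Bb major

The anchor chord is a major triad on Bb, labeled I.
If Bb is scale degree 1 and the mode makes that degree carry a major triad, the tonic is Bb and the mode is major.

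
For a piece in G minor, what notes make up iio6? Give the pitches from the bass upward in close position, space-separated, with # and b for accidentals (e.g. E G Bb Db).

C Eb A

In G minor, the second degree is A, and the diatonic chord built there is a diminished triad.
That chord is spelled A-C-Eb.
The figured bass 6 indicates first inversion, placing the third (C) in the bass: C-Eb-A.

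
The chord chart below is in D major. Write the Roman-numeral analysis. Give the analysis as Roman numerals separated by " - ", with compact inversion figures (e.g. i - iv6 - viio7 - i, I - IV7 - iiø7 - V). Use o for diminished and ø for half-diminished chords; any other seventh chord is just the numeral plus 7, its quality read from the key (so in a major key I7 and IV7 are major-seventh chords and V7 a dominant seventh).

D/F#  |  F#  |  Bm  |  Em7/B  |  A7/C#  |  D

D/F#: root D is the tonic; major triad there is I6.
F# is the secondary dominant of vi (major triad on F#): V/vi.
Bm: minor triad on B = scale degree 6 → vi.
Em7/B: minor seventh chord on E = scale degree 2 → ii43.
A7/C#: dominant seventh chord on A = scale degree 5 → V65.
D has root D, degree 1 in D major, so I.

I6 - V/vi - vi - ii43 - V65 - I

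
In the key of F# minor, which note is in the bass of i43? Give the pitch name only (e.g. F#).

i in F# minor has root F#; the chord is F#-A-C#-E.
The figure 43 means second inversion — the fifth is in the bass.

C#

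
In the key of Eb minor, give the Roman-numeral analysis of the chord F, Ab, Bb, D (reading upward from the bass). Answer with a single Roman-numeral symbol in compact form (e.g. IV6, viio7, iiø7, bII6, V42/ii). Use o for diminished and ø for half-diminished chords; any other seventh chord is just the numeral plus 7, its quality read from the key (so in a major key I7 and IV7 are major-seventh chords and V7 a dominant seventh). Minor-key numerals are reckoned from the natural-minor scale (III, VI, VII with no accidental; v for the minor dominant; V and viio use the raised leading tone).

V43

Stacked in thirds the chord is Bb-D-F-Ab: a dominant seventh chord on Bb.
In Eb minor, Bb is the dominant; the diatonic dominant seventh chord there is V7.
With F in the bass the chord is in second inversion, so the figured bass is 43.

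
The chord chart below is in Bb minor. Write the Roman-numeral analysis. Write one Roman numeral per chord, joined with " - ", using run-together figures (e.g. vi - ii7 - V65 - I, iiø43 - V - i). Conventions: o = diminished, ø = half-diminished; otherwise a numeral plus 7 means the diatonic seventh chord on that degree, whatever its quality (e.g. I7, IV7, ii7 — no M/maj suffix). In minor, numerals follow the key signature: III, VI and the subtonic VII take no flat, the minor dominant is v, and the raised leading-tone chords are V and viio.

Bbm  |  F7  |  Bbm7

Bbm has root Bb, degree 1 in Bb minor, so i.
F7: root F is the dominant; dominant seventh chord there is V7.
Bbm7: root Bb is the tonic; minor seventh chord there is i7.

i - V7 - i7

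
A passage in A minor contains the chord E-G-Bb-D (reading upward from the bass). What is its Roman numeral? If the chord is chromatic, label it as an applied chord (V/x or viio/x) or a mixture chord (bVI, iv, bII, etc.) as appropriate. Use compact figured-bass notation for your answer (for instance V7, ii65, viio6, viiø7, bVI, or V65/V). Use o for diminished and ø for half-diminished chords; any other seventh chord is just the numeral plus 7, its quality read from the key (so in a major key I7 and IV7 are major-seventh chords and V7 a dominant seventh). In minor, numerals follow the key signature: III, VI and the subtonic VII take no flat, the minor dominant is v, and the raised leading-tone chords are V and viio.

The pitches E-G-Bb-D form a half-diminished seventh chord rooted on E.
E sits a half step below F (VI in A minor); a diminished chord there is the applied leading-tone chord of VI.

viiø7/VI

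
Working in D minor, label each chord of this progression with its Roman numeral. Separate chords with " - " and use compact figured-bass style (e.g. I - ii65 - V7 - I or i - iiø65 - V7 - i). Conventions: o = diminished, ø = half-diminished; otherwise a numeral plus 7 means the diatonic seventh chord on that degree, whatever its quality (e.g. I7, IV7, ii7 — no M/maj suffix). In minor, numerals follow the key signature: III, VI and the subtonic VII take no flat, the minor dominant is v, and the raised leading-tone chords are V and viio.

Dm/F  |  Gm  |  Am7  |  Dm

Dm/F has root D, degree 1 in D minor, so i6.
Gm: minor triad on G = scale degree 4 → iv.
Am7: root A is the dominant; minor seventh chord there is v7.
Dm: minor triad on D = scale degree 1 → i.

i6 - iv - v7 - i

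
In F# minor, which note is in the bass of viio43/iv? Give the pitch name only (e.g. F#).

The applied chord viio43/iv is rooted on A#: A#-C#-E-G.
The figure 43 means second inversion — the fifth is in the bass.

E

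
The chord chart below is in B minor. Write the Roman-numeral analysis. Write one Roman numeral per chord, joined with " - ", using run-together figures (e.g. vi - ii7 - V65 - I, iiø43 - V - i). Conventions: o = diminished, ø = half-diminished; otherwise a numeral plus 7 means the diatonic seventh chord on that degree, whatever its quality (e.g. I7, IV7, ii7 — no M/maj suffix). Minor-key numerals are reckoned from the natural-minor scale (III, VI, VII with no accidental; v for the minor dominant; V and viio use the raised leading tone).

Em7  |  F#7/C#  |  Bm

iv7 - V43 - i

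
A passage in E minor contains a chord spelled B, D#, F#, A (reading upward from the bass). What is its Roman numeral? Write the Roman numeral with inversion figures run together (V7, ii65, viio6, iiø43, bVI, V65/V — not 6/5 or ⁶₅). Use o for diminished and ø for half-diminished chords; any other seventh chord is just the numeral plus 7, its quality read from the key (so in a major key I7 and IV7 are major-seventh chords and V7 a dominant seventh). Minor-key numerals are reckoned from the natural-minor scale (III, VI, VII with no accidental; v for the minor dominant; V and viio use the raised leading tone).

V7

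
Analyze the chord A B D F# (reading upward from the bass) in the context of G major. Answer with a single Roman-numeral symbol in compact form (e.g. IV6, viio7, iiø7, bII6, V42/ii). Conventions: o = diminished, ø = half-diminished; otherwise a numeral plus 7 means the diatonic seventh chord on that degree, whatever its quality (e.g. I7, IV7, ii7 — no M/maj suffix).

iii42

The pitches B-D-F#-A form a minor seventh chord rooted on B.
In G major, B is the mediant; the diatonic minor seventh chord there is iii7.
With A in the bass the chord is in third inversion, so the figured bass is 42.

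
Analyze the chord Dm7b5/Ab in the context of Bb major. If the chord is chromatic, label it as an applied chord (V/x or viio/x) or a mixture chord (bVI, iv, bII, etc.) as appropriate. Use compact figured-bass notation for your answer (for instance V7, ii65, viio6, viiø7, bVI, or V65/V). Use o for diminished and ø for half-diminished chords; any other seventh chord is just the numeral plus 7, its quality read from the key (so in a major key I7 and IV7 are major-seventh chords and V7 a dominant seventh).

Stacked in thirds the chord is D-F-Ab-C: a half-diminished seventh chord on D.
D sits a half step below Eb (IV in Bb major); a diminished chord there is the applied leading-tone chord of IV.
With Ab in the bass the chord is in second inversion, so the figured bass is 43.

viiø43/IV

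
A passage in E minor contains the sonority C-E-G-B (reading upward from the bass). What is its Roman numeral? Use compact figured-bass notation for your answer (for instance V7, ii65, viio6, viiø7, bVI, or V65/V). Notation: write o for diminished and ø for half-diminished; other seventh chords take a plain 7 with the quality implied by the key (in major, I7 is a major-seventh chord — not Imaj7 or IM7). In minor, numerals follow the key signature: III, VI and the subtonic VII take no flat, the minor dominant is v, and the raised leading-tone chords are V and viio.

VI7

Stacked in thirds the chord is C-E-G-B: a major seventh chord on C.
C is scale degree 6 in E minor, and a major seventh chord on that degree is written VI7.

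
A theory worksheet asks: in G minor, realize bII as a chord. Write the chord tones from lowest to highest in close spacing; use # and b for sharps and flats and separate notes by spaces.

bII is the Neapolitan chord — a major triad on the lowered second degree. In G minor that root is Ab.
So the chord is Ab-C-Eb, a major triad.

Ab C Eb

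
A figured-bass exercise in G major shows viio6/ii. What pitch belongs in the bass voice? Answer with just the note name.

B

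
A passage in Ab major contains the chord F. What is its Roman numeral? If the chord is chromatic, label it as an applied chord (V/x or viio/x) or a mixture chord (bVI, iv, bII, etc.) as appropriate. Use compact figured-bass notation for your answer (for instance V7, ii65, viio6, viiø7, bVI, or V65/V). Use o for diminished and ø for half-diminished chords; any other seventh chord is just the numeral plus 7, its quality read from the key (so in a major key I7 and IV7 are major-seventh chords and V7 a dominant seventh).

V/ii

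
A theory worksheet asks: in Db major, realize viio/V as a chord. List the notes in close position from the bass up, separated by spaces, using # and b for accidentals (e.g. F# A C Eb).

The slash marks an applied leading-tone chord: viio of V. In Db major, V is Ab, so the leading tone to it is G, a half step below.
Building a diminished triad on G gives G-Bb-Db.

G Bb Db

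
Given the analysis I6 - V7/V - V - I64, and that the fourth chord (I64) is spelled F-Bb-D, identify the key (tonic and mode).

Bb major

I64 is given as F-Bb-D — a major triad with root Bb.
If Bb is scale degree 1 and the mode makes that degree carry a major triad, the tonic is Bb and the mode is major.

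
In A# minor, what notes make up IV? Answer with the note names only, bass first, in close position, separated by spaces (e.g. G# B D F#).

D# F## A#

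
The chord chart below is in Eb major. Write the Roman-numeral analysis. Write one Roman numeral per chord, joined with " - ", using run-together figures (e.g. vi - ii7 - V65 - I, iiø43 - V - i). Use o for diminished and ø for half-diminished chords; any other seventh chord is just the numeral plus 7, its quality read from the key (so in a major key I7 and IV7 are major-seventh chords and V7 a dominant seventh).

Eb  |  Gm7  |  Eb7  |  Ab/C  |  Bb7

Eb: root Eb is the tonic; major triad there is I.
Gm7: root G is the mediant; minor seventh chord there is iii7.
Eb7 is the secondary dominant of IV (dominant seventh chord on Eb): V7/IV.
Ab/C has root Ab, degree 4 in Eb major, so IV6.
Bb7: root Bb is the dominant; dominant seventh chord there is V7.

I - iii7 - V7/IV - IV6 - V7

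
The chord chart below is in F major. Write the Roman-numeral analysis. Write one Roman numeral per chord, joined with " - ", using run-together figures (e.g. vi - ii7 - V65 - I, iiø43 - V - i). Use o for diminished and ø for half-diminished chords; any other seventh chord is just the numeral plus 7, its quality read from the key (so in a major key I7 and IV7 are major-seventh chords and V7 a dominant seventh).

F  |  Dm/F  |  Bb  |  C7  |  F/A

F: root F is the tonic; major triad there is I.
Dm/F has root D, degree 6 in F major, so vi6.
Bb: major triad on Bb = scale degree 4 → IV.
C7: root C is the dominant; dominant seventh chord there is V7.
F/A: root F is the tonic; major triad there is I6.

I - vi6 - IV - V7 - I6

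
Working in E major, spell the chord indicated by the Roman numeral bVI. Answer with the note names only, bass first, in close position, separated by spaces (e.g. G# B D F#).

Scale degree 6 in E major is C#; lowering it a half step gives C. bVI is a major triad on the lowered sixth degree, borrowed from the parallel minor.
So the chord is C-E-G, a major triad.

C E G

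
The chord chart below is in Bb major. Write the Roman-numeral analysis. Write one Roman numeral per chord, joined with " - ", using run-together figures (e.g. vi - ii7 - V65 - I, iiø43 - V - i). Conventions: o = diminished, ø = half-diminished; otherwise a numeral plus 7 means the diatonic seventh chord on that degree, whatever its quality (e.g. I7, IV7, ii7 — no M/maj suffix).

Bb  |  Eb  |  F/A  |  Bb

I - IV - V6 - I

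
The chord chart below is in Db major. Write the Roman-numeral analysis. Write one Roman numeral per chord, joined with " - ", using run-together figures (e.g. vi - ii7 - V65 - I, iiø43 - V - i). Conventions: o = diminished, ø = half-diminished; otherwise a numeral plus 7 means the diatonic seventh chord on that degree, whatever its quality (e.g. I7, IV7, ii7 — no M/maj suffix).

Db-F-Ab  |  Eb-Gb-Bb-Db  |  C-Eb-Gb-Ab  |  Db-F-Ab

I - ii7 - V65 - I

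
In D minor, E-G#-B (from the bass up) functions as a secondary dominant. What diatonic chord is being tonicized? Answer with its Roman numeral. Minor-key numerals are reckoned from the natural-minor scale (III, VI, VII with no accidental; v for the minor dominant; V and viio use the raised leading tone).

The chord is a major triad on E.
A dominant resolves down a perfect fifth: E → A. In D minor, A is scale degree 5, i.e. V.

V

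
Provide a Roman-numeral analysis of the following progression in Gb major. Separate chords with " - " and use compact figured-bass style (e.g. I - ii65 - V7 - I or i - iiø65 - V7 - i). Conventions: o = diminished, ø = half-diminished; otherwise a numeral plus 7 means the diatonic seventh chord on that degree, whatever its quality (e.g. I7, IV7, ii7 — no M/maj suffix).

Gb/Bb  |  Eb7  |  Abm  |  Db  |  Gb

I6 - V7/ii - ii - V - I

Gb/Bb: root Gb is the tonic; major triad there is I6.
Eb7: a dominant seventh chord on Eb, the applied dominant of ii → V7/ii.
Abm: minor triad on Ab = scale degree 2 → ii.
Db has root Db, degree 5 in Gb major, so V.
Gb has root Gb, degree 1 in Gb major, so I.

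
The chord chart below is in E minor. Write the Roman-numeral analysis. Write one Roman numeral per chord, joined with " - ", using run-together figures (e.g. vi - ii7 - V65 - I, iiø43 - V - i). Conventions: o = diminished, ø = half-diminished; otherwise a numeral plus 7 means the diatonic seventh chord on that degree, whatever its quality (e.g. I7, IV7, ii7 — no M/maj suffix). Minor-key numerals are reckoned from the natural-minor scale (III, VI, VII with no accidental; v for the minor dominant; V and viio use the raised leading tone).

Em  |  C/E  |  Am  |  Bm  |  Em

Em: root E is the tonic; minor triad there is i.
C/E has root C, degree 6 in E minor, so VI6.
Am has root A, degree 4 in E minor, so iv.
Bm: minor triad on B = scale degree 5 → v.
Em has root E, degree 1 in E minor, so i.

i - VI6 - iv - v - i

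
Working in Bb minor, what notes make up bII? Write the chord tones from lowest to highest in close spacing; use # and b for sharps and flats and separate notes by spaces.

Scale degree 2 in Bb minor is C; lowering it a half step gives Cb. bII is the Neapolitan chord — a major triad on the lowered second degree.
So the chord is Cb-Eb-Gb.

Cb Eb Gb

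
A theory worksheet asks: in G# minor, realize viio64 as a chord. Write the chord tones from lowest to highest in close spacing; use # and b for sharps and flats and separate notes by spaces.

C# F## A#

In G# minor, the leading-tone chord is built on the raised seventh degree, F##.
That chord is spelled F##-A#-C#.
With the 64 figure the chord is in second inversion; from the bass C# upward in close position it reads C#-F##-A#.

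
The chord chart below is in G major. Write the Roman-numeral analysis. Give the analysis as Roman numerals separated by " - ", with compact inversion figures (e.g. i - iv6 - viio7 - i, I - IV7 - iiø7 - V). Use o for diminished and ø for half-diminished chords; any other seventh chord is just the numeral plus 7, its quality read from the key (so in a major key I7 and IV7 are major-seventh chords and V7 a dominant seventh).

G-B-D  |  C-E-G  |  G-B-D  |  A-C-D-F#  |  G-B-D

I - IV - I - V43 - I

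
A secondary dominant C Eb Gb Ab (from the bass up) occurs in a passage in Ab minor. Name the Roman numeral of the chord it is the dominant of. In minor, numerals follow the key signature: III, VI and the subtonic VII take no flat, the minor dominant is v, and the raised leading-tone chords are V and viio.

iv

The chord is a dominant seventh chord on Ab.
A dominant resolves down a perfect fifth: Ab → Db. In Ab minor, Db is scale degree 4, i.e. iv.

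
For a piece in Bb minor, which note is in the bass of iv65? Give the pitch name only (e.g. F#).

Gb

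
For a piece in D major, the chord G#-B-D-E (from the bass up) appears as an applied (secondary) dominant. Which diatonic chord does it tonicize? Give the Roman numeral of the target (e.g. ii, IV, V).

V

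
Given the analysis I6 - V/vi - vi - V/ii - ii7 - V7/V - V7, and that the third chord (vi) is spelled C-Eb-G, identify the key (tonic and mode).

Eb major

vi is given as C-Eb-G — a minor triad with root C.
Counting down 5 scale steps from C places the tonic on Eb; a minor triad on degree 6 is diatonic only in major.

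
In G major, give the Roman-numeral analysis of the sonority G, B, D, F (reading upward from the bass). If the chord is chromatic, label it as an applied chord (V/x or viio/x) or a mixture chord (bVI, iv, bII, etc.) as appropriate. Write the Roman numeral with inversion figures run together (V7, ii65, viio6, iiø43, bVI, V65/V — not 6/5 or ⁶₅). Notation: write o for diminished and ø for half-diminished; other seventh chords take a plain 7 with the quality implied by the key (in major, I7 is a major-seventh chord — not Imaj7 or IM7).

Stacked in thirds the chord is G-B-D-F: a dominant seventh chord on G.
G is not a diatonic chord root with this quality in G major, but it lies a perfect fifth above C (IV), so the chord functions as an applied dominant of IV.

V7/IV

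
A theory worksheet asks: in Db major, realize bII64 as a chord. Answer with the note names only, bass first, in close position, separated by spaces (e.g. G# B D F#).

Bbb Ebb Gb

bII64 is the Neapolitan chord — a major triad on the lowered second degree. In Db major that root is Ebb.
So the chord is Ebb-Gb-Bbb, a major triad.
With the 64 figure the chord is in second inversion; from the bass Bbb upward in close position it reads Bbb-Ebb-Gb.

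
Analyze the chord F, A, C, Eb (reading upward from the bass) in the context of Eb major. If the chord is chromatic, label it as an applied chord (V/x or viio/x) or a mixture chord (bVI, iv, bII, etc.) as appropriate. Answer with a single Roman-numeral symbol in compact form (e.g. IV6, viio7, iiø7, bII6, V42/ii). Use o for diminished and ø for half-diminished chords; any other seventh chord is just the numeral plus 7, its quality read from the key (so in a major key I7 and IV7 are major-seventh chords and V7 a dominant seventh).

V7/V

Stacked in thirds the chord is F-A-C-Eb: a dominant seventh chord on F.
F is not a diatonic chord root with this quality in Eb major, but it lies a perfect fifth above Bb (V), so the chord functions as an applied dominant of V.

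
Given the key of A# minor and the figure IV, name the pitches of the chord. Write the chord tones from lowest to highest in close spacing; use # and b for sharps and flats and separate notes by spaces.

D# F## A#

Scale degree 4 in A# minor is D#; here the chord built on it is altered to a major triad. IV is the major subdominant, borrowed from the parallel major.
So the chord is D#-F##-A#.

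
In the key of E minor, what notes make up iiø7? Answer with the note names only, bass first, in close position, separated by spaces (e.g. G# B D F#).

F# A C E

The numeral's case and figure indicate a half-diminished seventh chord. In E minor its root, the supertonic, is F#.
Stacking thirds from F# gives F#-A-C-E.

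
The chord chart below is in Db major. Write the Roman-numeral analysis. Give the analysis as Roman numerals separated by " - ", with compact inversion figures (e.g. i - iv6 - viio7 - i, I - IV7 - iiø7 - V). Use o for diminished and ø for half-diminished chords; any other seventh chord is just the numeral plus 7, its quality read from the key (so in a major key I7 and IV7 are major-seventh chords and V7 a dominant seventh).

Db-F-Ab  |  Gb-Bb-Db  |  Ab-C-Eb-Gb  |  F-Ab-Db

I - IV - V7 - I6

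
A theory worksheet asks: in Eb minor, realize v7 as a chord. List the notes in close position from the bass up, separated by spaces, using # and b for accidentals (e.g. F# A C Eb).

Bb Db F Ab

The numeral's case and figure indicate a minor seventh chord. In Eb minor its root, scale degree 5, is Bb.
Stacking thirds from Bb gives Bb-Db-F-Ab.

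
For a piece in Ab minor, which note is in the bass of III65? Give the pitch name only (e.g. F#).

Eb

III in Ab minor has root Cb; the chord is Cb-Eb-Gb-Bb.
The figure 65 means first inversion — the third is in the bass.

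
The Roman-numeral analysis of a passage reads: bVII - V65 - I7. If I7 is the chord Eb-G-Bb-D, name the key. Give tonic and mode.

The anchor chord is a major seventh chord on Eb, labeled I7.
If Eb is scale degree 1 and the mode makes that degree carry a major seventh chord, the tonic is Eb and the mode is major.

Eb major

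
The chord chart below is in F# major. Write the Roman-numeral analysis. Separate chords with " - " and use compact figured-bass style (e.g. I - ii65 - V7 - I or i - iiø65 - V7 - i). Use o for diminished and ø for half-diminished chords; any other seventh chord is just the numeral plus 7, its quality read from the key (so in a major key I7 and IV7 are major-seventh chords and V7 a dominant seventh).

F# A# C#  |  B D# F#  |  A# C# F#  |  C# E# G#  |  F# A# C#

I - IV - I6 - V - I

F#-A#-C# has root F#, degree 1 in F# major, so I.
B-D#-F#: major triad on B = scale degree 4 → IV.
A#-C#-F#: root F# is the tonic; major triad there is I6.
C#-E#-G#: major triad on C# = scale degree 5 → V.
F#-A#-C#: major triad on F# = scale degree 1 → I.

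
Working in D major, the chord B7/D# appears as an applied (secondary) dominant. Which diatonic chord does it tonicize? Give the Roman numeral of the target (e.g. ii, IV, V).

The chord is a dominant seventh chord on B.
A dominant resolves down a perfect fifth: B → E. In D major, E is scale degree 2, i.e. ii.

ii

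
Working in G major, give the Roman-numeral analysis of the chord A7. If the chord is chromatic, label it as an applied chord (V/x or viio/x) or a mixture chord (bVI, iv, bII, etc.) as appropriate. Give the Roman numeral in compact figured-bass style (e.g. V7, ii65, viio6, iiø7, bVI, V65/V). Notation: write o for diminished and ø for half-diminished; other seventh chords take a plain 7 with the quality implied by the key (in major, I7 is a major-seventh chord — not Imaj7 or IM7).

The pitches A-C#-E-G form a dominant seventh chord rooted on A.
A is not a diatonic chord root with this quality in G major, but it lies a perfect fifth above D (V), so the chord functions as an applied dominant of V.

V7/V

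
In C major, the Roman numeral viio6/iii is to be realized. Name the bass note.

F#

The applied chord viio6/iii is rooted on D#: D#-F#-A.
The figure 6 means first inversion — the third is in the bass.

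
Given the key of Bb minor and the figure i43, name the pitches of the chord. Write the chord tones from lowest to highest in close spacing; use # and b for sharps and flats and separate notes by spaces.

F Ab Bb Db

In Bb minor, the first degree is Bb, and the diatonic chord built there is a minor seventh chord.
That chord is spelled Bb-Db-F-Ab.
With the 43 figure the chord is in second inversion; from the bass F upward in close position it reads F-Ab-Bb-Db.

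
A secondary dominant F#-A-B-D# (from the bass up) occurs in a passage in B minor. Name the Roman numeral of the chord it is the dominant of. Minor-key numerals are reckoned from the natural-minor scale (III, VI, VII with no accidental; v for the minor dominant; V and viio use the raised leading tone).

iv

The chord is a dominant seventh chord on B.
A dominant resolves down a perfect fifth: B → E. In B minor, E is scale degree 4, i.e. iv.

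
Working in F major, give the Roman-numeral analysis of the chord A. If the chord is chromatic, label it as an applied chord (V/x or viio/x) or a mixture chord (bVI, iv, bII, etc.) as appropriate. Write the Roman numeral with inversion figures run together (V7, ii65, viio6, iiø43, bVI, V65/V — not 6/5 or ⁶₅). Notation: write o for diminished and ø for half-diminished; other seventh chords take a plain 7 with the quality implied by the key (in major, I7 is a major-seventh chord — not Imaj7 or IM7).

Stacked in thirds the chord is A-C#-E: a major triad on A.
A is not a diatonic chord root with this quality in F major, but it lies a perfect fifth above D (vi), so the chord functions as an applied dominant of vi.

V/vi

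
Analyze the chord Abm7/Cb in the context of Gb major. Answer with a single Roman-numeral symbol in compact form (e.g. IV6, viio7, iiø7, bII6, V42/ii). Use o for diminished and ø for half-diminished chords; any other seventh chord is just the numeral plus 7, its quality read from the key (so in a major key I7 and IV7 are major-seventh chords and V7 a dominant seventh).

ii65

The pitches Ab-Cb-Eb-Gb form a minor seventh chord rooted on Ab.
In Gb major, Ab is the supertonic; the diatonic minor seventh chord there is ii7.
With Cb in the bass the chord is in first inversion, so the figured bass is 65.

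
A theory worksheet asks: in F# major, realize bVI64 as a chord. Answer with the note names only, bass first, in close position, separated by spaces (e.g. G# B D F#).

Scale degree 6 in F# major is D#; lowering it a half step gives D. bVI64 is a major triad on the lowered sixth degree, borrowed from the parallel minor.
So the chord is D-F#-A.
The figured bass 64 indicates second inversion, placing the fifth (A) in the bass: A-D-F#.

A D F#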